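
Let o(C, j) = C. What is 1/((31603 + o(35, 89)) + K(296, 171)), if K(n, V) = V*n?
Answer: 1/82254 ≈ 1.2157e-5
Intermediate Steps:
1/((31603 + o(35, 89)) + K(296, 171)) = 1/((31603 + 35) + 171*296) = 1/(31638 + 50616) = 1/82254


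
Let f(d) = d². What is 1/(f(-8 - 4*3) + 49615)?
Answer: 1/50015 ≈ 1.9994e-5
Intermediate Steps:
1/(f(-8 - 4*3) + 49615) = 1/((-8 - 4*3)² + 49615) = 1/((-8 - 12)² + 49615) = 1/((-20)² + 49615) = 1/(400 + 49615) = 1/50015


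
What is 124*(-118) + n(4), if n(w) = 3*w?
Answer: -14620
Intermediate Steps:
124*(-118) + n(4) = 124*(-118) + 3*4 = -14632 + 12 = -14620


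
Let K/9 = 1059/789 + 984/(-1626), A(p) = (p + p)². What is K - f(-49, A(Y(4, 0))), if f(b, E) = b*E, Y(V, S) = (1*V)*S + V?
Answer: 223984907/71273 ≈ 3142.6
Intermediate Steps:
Y(V, S) = V + S*V (Y(V, S) = V*S + V = S*V + V = V + S*V)
A(p) = 4*p² (A(p) = (2*p)² = 4*p²)
f(b, E) = E*b
K = 472779/71273 (K = 9*(1059/789 + 984/(-1626)) = 9*(1059*(1/789) + 984*(-1/1626)) = 9*(353/263 - 164/271) = 9*(52531/71273) = 472779/71273 ≈ 6.6334)
K - f(-49, A(Y(4, 0))) = 472779/71273 - 4*(4*(1 + 0))²*(-49) = 472779/71273 - 4*(4*1)²*(-49) = 472779/71273 - 4*4²*(-49) = 472779/71273 - 4*16*(-49) = 472779/71273 - 64*(-49) = 472779/71273 - 1*(-3136) = 472779/71273 + 3136 = 223984907/71273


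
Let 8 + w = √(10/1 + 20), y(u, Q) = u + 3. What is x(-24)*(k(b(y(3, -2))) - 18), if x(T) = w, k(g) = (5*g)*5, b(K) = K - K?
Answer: 144 - 18*√30 ≈ 45.410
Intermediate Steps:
y(u, Q) = 3 + u
b(K) = 0
k(g) = 25*g
w = -8 + √30 (w = -8 + √(10/1 + 20) = -8 + √(10*1 + 20) = -8 + √(10 + 20) = -8 + √30 ≈ -2.5228)
x(T) = -8 + √30
x(-24)*(k(b(y(3, -2))) - 18) = (-8 + √30)*(25*0 - 18) = (-8 + √30)*(0 - 18) = (-8 + √30)*(-18) = 144 - 18*√30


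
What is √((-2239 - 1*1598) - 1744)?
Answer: I*√5581 ≈ 74.706*I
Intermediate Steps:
√((-2239 - 1*1598) - 1744) = √((-2239 - 1598) - 1744) = √(-3837 - 1744) = √(-5581) = I*√5581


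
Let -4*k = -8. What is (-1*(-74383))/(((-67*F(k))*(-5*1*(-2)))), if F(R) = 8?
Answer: -74383/5360 ≈ -13.877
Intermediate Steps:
k = 2 (k = -1/4*(-8) = 2)
(-1*(-74383))/(((-67*F(k))*(-5*1*(-2)))) = (-1*(-74383))/(((-67*8)*(-5*1*(-2)))) = 74383/((-(-2680)*(-2))) = 74383/((-536*10)) = 74383/(-5360) = 74383*(-1/5360) = -74383/5360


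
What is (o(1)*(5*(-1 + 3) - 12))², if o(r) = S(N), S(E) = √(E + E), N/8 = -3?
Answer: -192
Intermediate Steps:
N = -24 (N = 8*(-3) = -24)
S(E) = √2*√E (S(E) = √(2*E) = √2*√E)
o(r) = 4*I*√3 (o(r) = √2*√(-24) = √2*(2*I*√6) = 4*I*√3)
(o(1)*(5*(-1 + 3) - 12))² = ((4*I*√3)*(5*(-1 + 3) - 12))² = ((4*I*√3)*(5*2 - 12))² = ((4*I*√3)*(10 - 12))² = ((4*I*√3)*(-2))² = (-8*I*√3)² = -192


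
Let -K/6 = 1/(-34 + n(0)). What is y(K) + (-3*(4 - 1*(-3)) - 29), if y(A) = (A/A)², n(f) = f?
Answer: -49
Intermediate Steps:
K = 3/17 (K = -6/(-34 + 0) = -6/(-34) = -6*(-1/34) = 3/17 ≈ 0.17647)
y(A) = 1 (y(A) = 1² = 1)
y(K) + (-3*(4 - 1*(-3)) - 29) = 1 + (-3*(4 - 1*(-3)) - 29) = 1 + (-3*(4 + 3) - 29) = 1 + (-3*7 - 29) = 1 + (-21 - 29) = 1 - 50 = -49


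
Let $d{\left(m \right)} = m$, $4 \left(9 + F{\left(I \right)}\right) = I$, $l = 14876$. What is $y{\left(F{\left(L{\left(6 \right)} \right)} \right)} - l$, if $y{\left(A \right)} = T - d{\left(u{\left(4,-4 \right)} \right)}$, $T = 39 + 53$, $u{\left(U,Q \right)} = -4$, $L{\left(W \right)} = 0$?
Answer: $-14780$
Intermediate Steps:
$F{\left(I \right)} = -9 + \frac{I}{4}$
$T = 92$
$y{\left(A \right)} = 96$ ($y{\left(A \right)} = 92 - -4 = 92 + 4 = 96$)
$y{\left(F{\left(L{\left(6 \right)} \right)} \right)} - l = 96 - 14876 = -14780$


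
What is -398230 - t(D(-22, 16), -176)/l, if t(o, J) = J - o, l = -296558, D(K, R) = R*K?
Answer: -59049146082/148279 ≈ -3.9823e+5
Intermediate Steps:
D(K, R) = K*R
-398230 - t(D(-22, 16), -176)/l = -398230 - (-176 - (-22)*16)/(-296558) = -398230 - (-176 - 1*(-352))*(-1)/296558 = -398230 - (-176 + 352)*(-1)/296558 = -398230 - 176*(-1)/296558 = -398230 - 1*(-88/148279) = -398230 + 88/148279 = -59049146082/148279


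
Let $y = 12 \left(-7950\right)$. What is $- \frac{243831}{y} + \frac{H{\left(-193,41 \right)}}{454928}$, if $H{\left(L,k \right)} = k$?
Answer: $\frac{4622060857}{1808338800} \approx 2.556$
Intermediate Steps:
$y = -95400$
$- \frac{243831}{y} + \frac{H{\left(-193,41 \right)}}{454928} = - \frac{243831}{-95400} + \frac{41}{454928} = \left(-243831\right) \left(- \frac{1}{95400}\right) + 41 \cdot \frac{1}{454928} = \frac{81277}{31800} + \frac{41}{454928} = \frac{4622060857}{1808338800}$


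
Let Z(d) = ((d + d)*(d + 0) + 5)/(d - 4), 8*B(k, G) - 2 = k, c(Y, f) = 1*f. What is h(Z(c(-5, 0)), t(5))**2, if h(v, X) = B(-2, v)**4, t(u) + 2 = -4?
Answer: 0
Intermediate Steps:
t(u) = -6 (t(u) = -2 - 4 = -6)
c(Y, f) = f
B(k, G) = 1/4 + k/8
Z(d) = (5 + 2*d**2)/(-4 + d) (Z(d) = ((2*d)*d + 5)/(-4 + d) = (2*d**2 + 5)/(-4 + d) = (5 + 2*d**2)/(-4 + d))
h(v, X) = 0 (h(v, X) = (1/4 + (1/8)*(-2))**4 = (1/4 - 1/4)**4 = 0**4 = 0)
h(Z(c(-5, 0)), t(5))**2 = 0**2 = 0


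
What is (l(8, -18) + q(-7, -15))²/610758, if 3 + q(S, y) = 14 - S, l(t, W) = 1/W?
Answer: 104329/197885592 ≈ 0.00052722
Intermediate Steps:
q(S, y) = 11 - S (q(S, y) = -3 + (14 - S) = 11 - S)
(l(8, -18) + q(-7, -15))²/610758 = (1/(-18) + (11 - 1*(-7)))²/610758 = (-1/18 + (11 + 7))²*(1/610758) = (-1/18 + 18)²*(1/610758) = (323/18)²*(1/610758) = (104329/324)*(1/610758) = 104329/197885592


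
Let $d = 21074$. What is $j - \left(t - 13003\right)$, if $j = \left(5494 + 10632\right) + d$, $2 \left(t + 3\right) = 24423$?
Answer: $\frac{75989}{2} \approx 37995.0$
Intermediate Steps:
$t = \frac{24417}{2}$ ($t = -3 + \frac{1}{2} \cdot 24423 = -3 + \frac{24423}{2} = \frac{24417}{2} \approx 12209.0$)
$j = 37200$ ($j = \left(5494 + 10632\right) + 21074 = 16126 + 21074 = 37200$)
$j - \left(t - 13003\right) = 37200 - \left(\frac{24417}{2} - 13003\right) = 37200 - - \frac{1589}{2} = 37200 + \frac{1589}{2} = \frac{75989}{2}$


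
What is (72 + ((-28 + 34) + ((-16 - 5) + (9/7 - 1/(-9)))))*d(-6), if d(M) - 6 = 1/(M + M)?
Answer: 261209/756 ≈ 345.51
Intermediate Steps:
d(M) = 6 + 1/(2*M) (d(M) = 6 + 1/(M + M) = 6 + 1/(2*M))
(72 + ((-28 + 34) + ((-16 - 5) + (9/7 - 1/(-9)))))*d(-6) = (72 + ((-28 + 34) + ((-16 - 5) + (9/7 - 1/(-9)))))*(6 + (1/2)/(-6)) = (72 + (6 + (-21 + (9*(1/7) - 1*(-1/9)))))*(6 + (1/2)*(-1/6)) = (72 + (6 + (-21 + (9/7 + 1/9))))*(6 - 1/12) = (72 + (6 + (-21 + 88/63)))*(71/12) = (72 + (6 - 1235/63))*(71/12) = (72 - 857/63)*(71/12) = (3679/63)*(71/12) = 261209/756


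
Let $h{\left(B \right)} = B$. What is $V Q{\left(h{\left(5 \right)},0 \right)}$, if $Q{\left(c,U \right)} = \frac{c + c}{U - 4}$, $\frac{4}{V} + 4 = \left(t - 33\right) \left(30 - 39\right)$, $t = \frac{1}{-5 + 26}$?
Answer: $- \frac{35}{1024} \approx -0.03418$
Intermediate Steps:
$t = \frac{1}{21} \approx 0.047619$
$V = \frac{7}{512}$ ($V = \frac{4}{-4 + \left(\frac{1}{21} - 33\right) \left(30 - 39\right)} = \frac{4}{-4 - - \frac{2076}{7}} = \frac{4}{-4 + \frac{2076}{7}} = \frac{4}{\frac{2048}{7}} = 4 \cdot \frac{7}{2048} = \frac{7}{512} \approx 0.013672$)
$Q{\left(c,U \right)} = \frac{2 c}{-4 + U}$
$V Q{\left(h{\left(5 \right)},0 \right)} = \frac{7 \cdot 2 \cdot 5 \frac{1}{-4 + 0}}{512} = \frac{7 \cdot 2 \cdot 5 \frac{1}{-4}}{512} = \frac{7 \cdot 2 \cdot 5 \left(- \frac{1}{4}\right)}{512} = \frac{7}{512} \left(- \frac{5}{2}\right) = - \frac{35}{1024}$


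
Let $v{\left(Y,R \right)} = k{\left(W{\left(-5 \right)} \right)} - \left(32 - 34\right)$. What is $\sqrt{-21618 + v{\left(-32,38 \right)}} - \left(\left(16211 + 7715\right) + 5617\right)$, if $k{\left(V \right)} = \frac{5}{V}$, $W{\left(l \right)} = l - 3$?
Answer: $-29543 + \frac{i \sqrt{345866}}{4} \approx -29543.0 + 147.03 i$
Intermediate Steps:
$W{\left(l \right)} = -3 + l$ ($W{\left(l \right)} = l - 3 = -3 + l$)
$v{\left(Y,R \right)} = \frac{11}{8}$ ($v{\left(Y,R \right)} = \frac{5}{-3 - 5} - \left(32 - 34\right) = \frac{5}{-8} - \left(32 - 34\right) = 5 \left(- \frac{1}{8}\right) - -2 = - \frac{5}{8} + 2 = \frac{11}{8}$)
$\sqrt{-21618 + v{\left(-32,38 \right)}} - \left(\left(16211 + 7715\right) + 5617\right) = \sqrt{-21618 + \frac{11}{8}} - \left(\left(16211 + 7715\right) + 5617\right) = \sqrt{- \frac{172933}{8}} - \left(23926 + 5617\right) = \frac{i \sqrt{345866}}{4} - 29543 = -29543 + \frac{i \sqrt{345866}}{4}$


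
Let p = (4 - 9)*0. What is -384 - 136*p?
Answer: -384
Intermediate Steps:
p = 0 (p = -5*0 = 0)
-384 - 136*p = -384 - 136*0 = -384 + 0 = -384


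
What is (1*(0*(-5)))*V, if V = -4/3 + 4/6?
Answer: 0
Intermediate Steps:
V = -⅔ (V = -4*⅓ + 4*(⅙) = -4/3 + ⅔ = -⅔ ≈ -0.66667)
(1*(0*(-5)))*V = (1*(0*(-5)))*(-⅔) = (1*0)*(-⅔) = 0*(-⅔) = 0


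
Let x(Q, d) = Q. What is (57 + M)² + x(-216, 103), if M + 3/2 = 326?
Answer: 581305/4 ≈ 1.4533e+5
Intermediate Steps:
M = 649/2 (M = -3/2 + 326 = 649/2 ≈ 324.50)
(57 + M)² + x(-216, 103) = (57 + 649/2)² - 216 = (763/2)² - 216 = 582169/4 - 216 = 581305/4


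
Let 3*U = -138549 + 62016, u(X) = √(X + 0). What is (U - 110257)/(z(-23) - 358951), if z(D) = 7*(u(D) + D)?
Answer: 48755918016/128961429671 + 950376*I*√23/128961429671 ≈ 0.37807 + 3.5343e-5*I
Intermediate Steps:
u(X) = √X
z(D) = 7*D + 7*√D (z(D) = 7*(√D + D) = 7*(D + √D) = 7*D + 7*√D)
U = -25511 (U = (-138549 + 62016)/3 = (⅓)*(-76533) = -25511)
(U - 110257)/(z(-23) - 358951) = (-25511 - 110257)/((7*(-23) + 7*√(-23)) - 358951) = -135768/((-161 + 7*(I*√23)) - 358951) = -135768/((-161 + 7*I*√23) - 358951) = -135768/(-359112 + 7*I*√23)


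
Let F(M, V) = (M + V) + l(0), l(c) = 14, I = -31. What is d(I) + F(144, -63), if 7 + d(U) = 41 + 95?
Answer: 224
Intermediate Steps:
d(U) = 129 (d(U) = -7 + (41 + 95) = -7 + 136 = 129)
F(M, V) = 14 + M + V (F(M, V) = (M + V) + 14 = 14 + M + V)
d(I) + F(144, -63) = 129 + (14 + 144 - 63) = 129 + 95 = 224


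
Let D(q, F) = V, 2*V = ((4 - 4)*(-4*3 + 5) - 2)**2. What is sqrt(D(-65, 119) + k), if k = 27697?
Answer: sqrt(27699) ≈ 166.43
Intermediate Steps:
V = 2 (V = ((4 - 4)*(-4*3 + 5) - 2)**2/2 = (0*(-12 + 5) - 2)**2/2 = (0*(-7) - 2)**2/2 = (0 - 2)**2/2 = (1/2)*(-2)**2 = (1/2)*4 = 2)
D(q, F) = 2
sqrt(D(-65, 119) + k) = sqrt(2 + 27697) = sqrt(27699)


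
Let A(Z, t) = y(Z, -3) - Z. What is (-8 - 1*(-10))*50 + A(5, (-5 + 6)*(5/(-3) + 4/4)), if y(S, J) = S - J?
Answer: 103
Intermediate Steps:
A(Z, t) = 3 (A(Z, t) = (Z - 1*(-3)) - Z = (Z + 3) - Z = (3 + Z) - Z = 3)
(-8 - 1*(-10))*50 + A(5, (-5 + 6)*(5/(-3) + 4/4)) = (-8 - 1*(-10))*50 + 3 = (-8 + 10)*50 + 3 = 2*50 + 3 = 100 + 3 = 103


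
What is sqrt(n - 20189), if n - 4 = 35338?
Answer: sqrt(15153) ≈ 123.10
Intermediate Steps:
n = 35342 (n = 4 + 35338 = 35342)
sqrt(n - 20189) = sqrt(35342 - 20189) = sqrt(15153)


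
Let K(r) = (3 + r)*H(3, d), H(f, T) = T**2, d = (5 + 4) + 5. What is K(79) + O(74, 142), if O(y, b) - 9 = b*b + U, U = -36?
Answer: 36209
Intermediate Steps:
O(y, b) = -27 + b**2 (O(y, b) = 9 + (b*b - 36) = 9 + (b**2 - 36) = 9 + (-36 + b**2) = -27 + b**2)
d = 14 (d = 9 + 5 = 14)
K(r) = 588 + 196*r (K(r) = (3 + r)*14**2 = (3 + r)*196 = 588 + 196*r)
K(79) + O(74, 142) = (588 + 196*79) + (-27 + 142**2) = (588 + 15484) + (-27 + 20164) = 16072 + 20137 = 36209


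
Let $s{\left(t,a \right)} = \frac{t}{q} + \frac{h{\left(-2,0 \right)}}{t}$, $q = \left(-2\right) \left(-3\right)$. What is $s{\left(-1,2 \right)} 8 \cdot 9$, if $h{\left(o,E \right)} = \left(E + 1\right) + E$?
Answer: $-84$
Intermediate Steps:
$q = 6$
$h{\left(o,E \right)} = 1 + 2 E$ ($h{\left(o,E \right)} = \left(1 + E\right) + E = 1 + 2 E$)
$s{\left(t,a \right)} = \frac{1}{t} + \frac{t}{6}$ ($s{\left(t,a \right)} = \frac{t}{6} + \frac{1 + 2 \cdot 0}{t} = t \frac{1}{6} + \frac{1 + 0}{t} = \frac{t}{6} + 1 \frac{1}{t} = \frac{t}{6} + \frac{1}{t} = \frac{1}{t} + \frac{t}{6}$)
$s{\left(-1,2 \right)} 8 \cdot 9 = \left(\frac{1}{-1} + \frac{1}{6} \left(-1\right)\right) 8 \cdot 9 = \left(-1 - \frac{1}{6}\right) 8 \cdot 9 = \left(- \frac{7}{6}\right) 8 \cdot 9 = \left(- \frac{28}{3}\right) 9 = -84$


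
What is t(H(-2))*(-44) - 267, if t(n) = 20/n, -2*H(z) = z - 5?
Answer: -3629/7 ≈ -518.43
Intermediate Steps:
H(z) = 5/2 - z/2 (H(z) = -(z - 5)/2 = -(-5 + z)/2 = 5/2 - z/2)
t(H(-2))*(-44) - 267 = (20/(5/2 - ½*(-2)))*(-44) - 267 = (20/(5/2 + 1))*(-44) - 267 = (20/(7/2))*(-44) - 267 = (20*(2/7))*(-44) - 267 = (40/7)*(-44) - 267 = -1760/7 - 267 = -3629/7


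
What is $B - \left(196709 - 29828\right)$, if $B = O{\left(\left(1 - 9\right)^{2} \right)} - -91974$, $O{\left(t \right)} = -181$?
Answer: $-75088$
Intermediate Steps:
$B = 91793$ ($B = -181 - -91974 = -181 + 91974 = 91793$)
$B - \left(196709 - 29828\right) = 91793 - \left(196709 - 29828\right) = 91793 - 166881 = -75088$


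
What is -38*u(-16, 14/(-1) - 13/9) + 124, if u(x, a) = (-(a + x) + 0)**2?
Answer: -3033338/81 ≈ -37449.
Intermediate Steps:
u(x, a) = (-a - x)**2 (u(x, a) = ((-a - x) + 0)**2 = (-a - x)**2)
-38*u(-16, 14/(-1) - 13/9) + 124 = -38*((14/(-1) - 13/9) - 16)**2 + 124 = -38*((14*(-1) - 13*1/9) - 16)**2 + 124 = -38*((-14 - 13/9) - 16)**2 + 124 = -38*(-139/9 - 16)**2 + 124 = -38*(-283/9)**2 + 124 = -38*80089/81 + 124 = -3043382/81 + 124 = -3033338/81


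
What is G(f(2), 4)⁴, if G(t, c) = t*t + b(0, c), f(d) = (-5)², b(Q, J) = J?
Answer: 156531800881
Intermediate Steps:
f(d) = 25
G(t, c) = c + t² (G(t, c) = t*t + c = t² + c = c + t²)
G(f(2), 4)⁴ = (4 + 25²)⁴ = (4 + 625)⁴ = 629⁴ = 156531800881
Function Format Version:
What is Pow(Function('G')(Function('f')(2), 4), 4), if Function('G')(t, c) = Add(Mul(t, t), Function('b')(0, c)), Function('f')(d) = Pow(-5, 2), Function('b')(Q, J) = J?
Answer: 156531800881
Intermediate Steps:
Function('f')(d) = 25
Function('G')(t, c) = Add(c, Pow(t, 2)) (Function('G')(t, c) = Add(Mul(t, t), c) = Add(Pow(t, 2), c) = Add(c, Pow(t, 2)))
Pow(Function('G')(Function('f')(2), 4), 4) = Pow(Add(4, Pow(25, 2)), 4) = Pow(Add(4, 625), 4) = Pow(629, 4) = 156531800881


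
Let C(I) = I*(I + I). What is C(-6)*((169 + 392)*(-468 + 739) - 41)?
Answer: 10943280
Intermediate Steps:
C(I) = 2*I**2 (C(I) = I*(2*I) = 2*I**2)
C(-6)*((169 + 392)*(-468 + 739) - 41) = (2*(-6)**2)*((169 + 392)*(-468 + 739) - 41) = (2*36)*(561*271 - 41) = 72*(152031 - 41) = 72*151990 = 10943280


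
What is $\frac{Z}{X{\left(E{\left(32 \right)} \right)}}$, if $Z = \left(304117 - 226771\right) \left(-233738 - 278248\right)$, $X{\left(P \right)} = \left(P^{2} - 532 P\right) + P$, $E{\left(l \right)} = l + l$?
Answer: $\frac{9900017289}{7472} \approx 1.3249 \cdot 10^{6}$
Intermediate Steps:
$E{\left(l \right)} = 2 l$
$X{\left(P \right)} = P^{2} - 531 P$
$Z = -39600069156$ ($Z = 77346 \left(-511986\right) = -39600069156$)
$\frac{Z}{X{\left(E{\left(32 \right)} \right)}} = - \frac{39600069156}{2 \cdot 32 \left(-531 + 2 \cdot 32\right)} = - \frac{39600069156}{64 \left(-531 + 64\right)} = - \frac{39600069156}{64 \left(-467\right)} = - \frac{39600069156}{-29888} = \left(-39600069156\right) \left(- \frac{1}{29888}\right) = \frac{9900017289}{7472}$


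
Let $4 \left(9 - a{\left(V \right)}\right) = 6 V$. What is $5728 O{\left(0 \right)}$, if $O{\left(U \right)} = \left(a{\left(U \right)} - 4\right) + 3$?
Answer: $45824$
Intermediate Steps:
$a{\left(V \right)} = 9 - \frac{3 V}{2}$ ($a{\left(V \right)} = 9 - \frac{6 V}{4} = 9 - \frac{3 V}{2}$)
$O{\left(U \right)} = 8 - \frac{3 U}{2}$ ($O{\left(U \right)} = \left(\left(9 - \frac{3 U}{2}\right) - 4\right) + 3 = \left(5 - \frac{3 U}{2}\right) + 3 = 8 - \frac{3 U}{2}$)
$5728 O{\left(0 \right)} = 5728 \left(8 - 0\right) = 5728 \left(8 + 0\right) = 5728 \cdot 8 = 45824$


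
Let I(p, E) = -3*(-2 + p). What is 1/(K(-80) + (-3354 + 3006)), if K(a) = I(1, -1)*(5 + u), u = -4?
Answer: -1/345 ≈ -0.0028986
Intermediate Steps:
I(p, E) = 6 - 3*p
K(a) = 3 (K(a) = (6 - 3*1)*(5 - 4) = (6 - 3)*1 = 3*1 = 3)
1/(K(-80) + (-3354 + 3006)) = 1/(3 + (-3354 + 3006)) = 1/(3 - 348) = 1/(-345) = -1/345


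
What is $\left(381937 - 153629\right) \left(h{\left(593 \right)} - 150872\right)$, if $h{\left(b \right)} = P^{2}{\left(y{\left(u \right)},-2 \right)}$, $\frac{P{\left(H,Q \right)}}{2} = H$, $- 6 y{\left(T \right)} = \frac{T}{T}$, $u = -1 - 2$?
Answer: $- \frac{310007332876}{9} \approx -3.4445 \cdot 10^{10}$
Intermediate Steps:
$u = -3$ ($u = -1 - 2 = -3$)
$y{\left(T \right)} = - \frac{1}{6}$ ($y{\left(T \right)} = - \frac{T \frac{1}{T}}{6} = \left(- \frac{1}{6}\right) 1 = - \frac{1}{6}$)
$P{\left(H,Q \right)} = 2 H$
$h{\left(b \right)} = \frac{1}{9}$ ($h{\left(b \right)} = \left(2 \left(- \frac{1}{6}\right)\right)^{2} = \left(- \frac{1}{3}\right)^{2} = \frac{1}{9}$)
$\left(381937 - 153629\right) \left(h{\left(593 \right)} - 150872\right) = \left(381937 - 153629\right) \left(\frac{1}{9} - 150872\right) = 228308 \left(- \frac{1357847}{9}\right) = - \frac{310007332876}{9}$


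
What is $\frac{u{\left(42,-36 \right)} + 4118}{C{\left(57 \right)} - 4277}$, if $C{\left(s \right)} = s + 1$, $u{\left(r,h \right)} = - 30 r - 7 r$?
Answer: $- \frac{2564}{4219} \approx -0.60773$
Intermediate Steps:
$u{\left(r,h \right)} = - 37 r$
$C{\left(s \right)} = 1 + s$
$\frac{u{\left(42,-36 \right)} + 4118}{C{\left(57 \right)} - 4277} = \frac{\left(-37\right) 42 + 4118}{\left(1 + 57\right) - 4277} = \frac{-1554 + 4118}{58 - 4277} = \frac{2564}{-4219} = 2564 \left(- \frac{1}{4219}\right) = - \frac{2564}{4219}$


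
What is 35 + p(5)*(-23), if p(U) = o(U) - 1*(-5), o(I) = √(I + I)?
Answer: -80 - 23*√10 ≈ -152.73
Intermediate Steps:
o(I) = √2*√I (o(I) = √(2*I) = √2*√I)
p(U) = 5 + √2*√U (p(U) = √2*√U - 1*(-5) = √2*√U + 5 = 5 + √2*√U)
35 + p(5)*(-23) = 35 + (5 + √2*√5)*(-23) = 35 + (5 + √10)*(-23) = 35 + (-115 - 23*√10) = -80 - 23*√10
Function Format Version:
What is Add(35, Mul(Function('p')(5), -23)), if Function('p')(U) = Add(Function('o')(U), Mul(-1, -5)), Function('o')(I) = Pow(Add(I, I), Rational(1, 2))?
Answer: Add(-80, Mul(-23, Pow(10, Rational(1, 2)))) ≈ -152.73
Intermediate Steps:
Function('o')(I) = Mul(Pow(2, Rational(1, 2)), Pow(I, Rational(1, 2))) (Function('o')(I) = Pow(Mul(2, I), Rational(1, 2)) = Mul(Pow(2, Rational(1, 2)), Pow(I, Rational(1, 2))))
Function('p')(U) = Add(5, Mul(Pow(2, Rational(1, 2)), Pow(U, Rational(1, 2)))) (Function('p')(U) = Add(Mul(Pow(2, Rational(1, 2)), Pow(U, Rational(1, 2))), Mul(-1, -5)) = Add(Mul(Pow(2, Rational(1, 2)), Pow(U, Rational(1, 2))), 5) = Add(5, Mul(Pow(2, Rational(1, 2)), Pow(U, Rational(1, 2)))))
Add(35, Mul(Function('p')(5), -23)) = Add(35, Mul(Add(5, Mul(Pow(2, Rational(1, 2)), Pow(5, Rational(1, 2)))), -23)) = Add(35, Mul(Add(5, Pow(10, Rational(1, 2))), -23)) = Add(35, Add(-115, Mul(-23, Pow(10, Rational(1, 2))))) = Add(-80, Mul(-23, Pow(10, Rational(1, 2))))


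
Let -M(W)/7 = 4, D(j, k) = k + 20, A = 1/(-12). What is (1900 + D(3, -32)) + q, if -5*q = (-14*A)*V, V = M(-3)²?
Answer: 25576/15 ≈ 1705.1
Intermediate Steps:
A = -1/12 ≈ -0.083333
D(j, k) = 20 + k
M(W) = -28 (M(W) = -7*4 = -28)
V = 784 (V = (-28)² = 784)
q = -2744/15 (q = -(-14*(-1/12))*784/5 = -7*784/30 = -⅕*2744/3 = -2744/15 ≈ -182.93)
(1900 + D(3, -32)) + q = (1900 + (20 - 32)) - 2744/15 = (1900 - 12) - 2744/15 = 1888 - 2744/15 = 25576/15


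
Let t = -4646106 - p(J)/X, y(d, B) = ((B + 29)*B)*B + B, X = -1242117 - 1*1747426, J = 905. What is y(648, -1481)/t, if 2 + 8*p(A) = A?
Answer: 76167855251156632/111117869355561 ≈ 685.47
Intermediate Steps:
p(A) = -1/4 + A/8
X = -2989543 (X = -1242117 - 1747426 = -2989543)
y(d, B) = B + B**2*(29 + B) (y(d, B) = ((29 + B)*B)*B + B = (B*(29 + B))*B + B = B**2*(29 + B) + B = B + B**2*(29 + B))
t = -111117869355561/23916344 (t = -4646106 - (-1/4 + (1/8)*905)/(-2989543) = -4646106 - (-1/4 + 905/8)*(-1)/2989543 = -4646106 - 903*(-1)/(8*2989543) = -4646106 - 1*(-903/23916344) = -4646106 + 903/23916344 = -111117869355561/23916344 ≈ -4.6461e+6)
y(648, -1481)/t = (-1481*(1 + (-1481)**2 + 29*(-1481)))/(-111117869355561/23916344) = -1481*(1 + 2193361 - 42949)*(-23916344/111117869355561) = -1481*2150413*(-23916344/111117869355561) = -3184761653*(-23916344/111117869355561) = 76167855251156632/111117869355561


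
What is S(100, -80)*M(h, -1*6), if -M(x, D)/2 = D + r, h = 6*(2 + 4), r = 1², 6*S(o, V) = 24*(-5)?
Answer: -200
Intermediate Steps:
S(o, V) = -20 (S(o, V) = (24*(-5))/6 = (⅙)*(-120) = -20)
r = 1
h = 36 (h = 6*6 = 36)
M(x, D) = -2 - 2*D (M(x, D) = -2*(D + 1) = -2*(1 + D) = -2 - 2*D)
S(100, -80)*M(h, -1*6) = -20*(-2 - (-2)*6) = -20*(-2 - 2*(-6)) = -20*(-2 + 12) = -20*10 = -200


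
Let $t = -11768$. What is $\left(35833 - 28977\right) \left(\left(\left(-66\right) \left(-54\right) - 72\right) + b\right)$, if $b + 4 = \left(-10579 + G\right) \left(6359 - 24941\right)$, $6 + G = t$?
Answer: $2847755699504$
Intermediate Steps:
$G = -11774$ ($G = -6 - 11768 = -11774$)
$b = 415363442$ ($b = -4 + \left(-10579 - 11774\right) \left(6359 - 24941\right) = -4 - -415363446 = -4 + 415363446 = 415363442$)
$\left(35833 - 28977\right) \left(\left(\left(-66\right) \left(-54\right) - 72\right) + b\right) = \left(35833 - 28977\right) \left(\left(\left(-66\right) \left(-54\right) - 72\right) + 415363442\right) = 6856 \left(\left(3564 - 72\right) + 415363442\right) = 6856 \left(3492 + 415363442\right) = 6856 \cdot 415366934 = 2847755699504$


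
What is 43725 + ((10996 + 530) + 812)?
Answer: 56063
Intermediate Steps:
43725 + ((10996 + 530) + 812) = 43725 + (11526 + 812) = 43725 + 12338 = 56063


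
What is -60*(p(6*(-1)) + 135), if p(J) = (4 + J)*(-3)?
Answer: -8460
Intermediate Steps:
p(J) = -12 - 3*J
-60*(p(6*(-1)) + 135) = -60*((-12 - 18*(-1)) + 135) = -60*((-12 - 3*(-6)) + 135) = -60*((-12 + 18) + 135) = -60*(6 + 135) = -60*141 = -8460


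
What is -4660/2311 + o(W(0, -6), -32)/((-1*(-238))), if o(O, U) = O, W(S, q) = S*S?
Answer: -4660/2311 ≈ -2.0164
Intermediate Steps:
W(S, q) = S²
-4660/2311 + o(W(0, -6), -32)/((-1*(-238))) = -4660/2311 + 0²/((-1*(-238))) = -4660*1/2311 + 0/238 = -4660/2311 + 0*(1/238) = -4660/2311 + 0 = -4660/2311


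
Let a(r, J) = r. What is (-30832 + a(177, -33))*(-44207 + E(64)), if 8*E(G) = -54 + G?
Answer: 5420509065/4 ≈ 1.3551e+9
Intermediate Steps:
E(G) = -27/4 + G/8 (E(G) = (-54 + G)/8 = -27/4 + G/8)
(-30832 + a(177, -33))*(-44207 + E(64)) = (-30832 + 177)*(-44207 + (-27/4 + (⅛)*64)) = -30655*(-44207 + (-27/4 + 8)) = -30655*(-44207 + 5/4) = -30655*(-176823/4) = 5420509065/4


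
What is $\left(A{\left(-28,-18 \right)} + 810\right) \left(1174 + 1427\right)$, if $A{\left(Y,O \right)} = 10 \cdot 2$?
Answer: $2158830$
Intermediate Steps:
$A{\left(Y,O \right)} = 20$
$\left(A{\left(-28,-18 \right)} + 810\right) \left(1174 + 1427\right) = \left(20 + 810\right) \left(1174 + 1427\right) = 830 \cdot 2601 = 2158830$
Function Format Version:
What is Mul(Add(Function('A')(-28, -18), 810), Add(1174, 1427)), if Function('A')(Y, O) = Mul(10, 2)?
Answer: 2158830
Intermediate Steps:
Function('A')(Y, O) = 20
Mul(Add(Function('A')(-28, -18), 810), Add(1174, 1427)) = Mul(Add(20, 810), Add(1174, 1427)) = Mul(830, 2601) = 2158830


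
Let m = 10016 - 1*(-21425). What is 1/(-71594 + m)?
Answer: -1/40153 ≈ -2.4905e-5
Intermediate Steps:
m = 31441 (m = 10016 + 21425 = 31441)
1/(-71594 + m) = 1/(-71594 + 31441) = 1/(-40153) = -1/40153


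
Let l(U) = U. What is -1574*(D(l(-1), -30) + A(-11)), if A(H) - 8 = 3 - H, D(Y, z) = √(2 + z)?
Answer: -34628 - 3148*I*√7 ≈ -34628.0 - 8328.8*I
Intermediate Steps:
A(H) = 11 - H (A(H) = 8 + (3 - H) = 11 - H)
-1574*(D(l(-1), -30) + A(-11)) = -1574*(√(2 - 30) + (11 - 1*(-11))) = -1574*(√(-28) + (11 + 11)) = -1574*(2*I*√7 + 22) = -1574*(22 + 2*I*√7) = -34628 - 3148*I*√7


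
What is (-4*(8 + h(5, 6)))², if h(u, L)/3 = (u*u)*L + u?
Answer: 3579664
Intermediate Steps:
h(u, L) = 3*u + 3*L*u² (h(u, L) = 3*((u*u)*L + u) = 3*(u²*L + u) = 3*(L*u² + u) = 3*(u + L*u²) = 3*u + 3*L*u²)
(-4*(8 + h(5, 6)))² = (-4*(8 + 3*5*(1 + 6*5)))² = (-4*(8 + 3*5*(1 + 30)))² = (-4*(8 + 3*5*31))² = (-4*(8 + 465))² = (-4*473)² = (-1892)² = 3579664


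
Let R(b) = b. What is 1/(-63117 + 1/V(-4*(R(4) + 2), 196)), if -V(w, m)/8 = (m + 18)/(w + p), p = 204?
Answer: -428/27014121 ≈ -1.5844e-5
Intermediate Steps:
V(w, m) = -8*(18 + m)/(204 + w) (V(w, m) = -8*(m + 18)/(w + 204) = -8*(18 + m)/(204 + w))
1/(-63117 + 1/V(-4*(R(4) + 2), 196)) = 1/(-63117 + 1/(8*(-18 - 1*196)/(204 - 4*(4 + 2)))) = 1/(-63117 + 1/(8*(-18 - 196)/(204 - 4*6))) = 1/(-63117 + 1/(8*(-214)/(204 - 24))) = 1/(-63117 + 1/(8*(-214)/180)) = 1/(-63117 + 1/(8*(1/180)*(-214))) = 1/(-63117 + 1/(-428/45)) = 1/(-63117 - 45/428) = 1/(-27014121/428) = -428/27014121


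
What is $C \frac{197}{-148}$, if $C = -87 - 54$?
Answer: $\frac{27777}{148} \approx 187.68$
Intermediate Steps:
$C = -141$
$C \frac{197}{-148} = - 141 \frac{197}{-148} = - 141 \cdot 197 \left(- \frac{1}{148}\right) = \left(-141\right) \left(- \frac{197}{148}\right) = \frac{27777}{148}$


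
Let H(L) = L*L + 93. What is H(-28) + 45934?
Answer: 46811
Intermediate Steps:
H(L) = 93 + L² (H(L) = L² + 93 = 93 + L²)
H(-28) + 45934 = (93 + (-28)²) + 45934 = (93 + 784) + 45934 = 877 + 45934 = 46811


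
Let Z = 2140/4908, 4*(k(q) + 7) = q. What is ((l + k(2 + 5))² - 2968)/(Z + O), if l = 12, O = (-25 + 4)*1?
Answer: 3019647/21248 ≈ 142.11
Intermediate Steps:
k(q) = -7 + q/4
O = -21 (O = -21*1 = -21)
Z = 535/1227 (Z = 2140*(1/4908) = 535/1227 ≈ 0.43602)
((l + k(2 + 5))² - 2968)/(Z + O) = ((12 + (-7 + (2 + 5)/4))² - 2968)/(535/1227 - 21) = ((12 + (-7 + (¼)*7))² - 2968)/(-25232/1227) = ((12 + (-7 + 7/4))² - 2968)*(-1227/25232) = ((12 - 21/4)² - 2968)*(-1227/25232) = ((27/4)² - 2968)*(-1227/25232) = (729/16 - 2968)*(-1227/25232) = -46759/16*(-1227/25232) = 3019647/21248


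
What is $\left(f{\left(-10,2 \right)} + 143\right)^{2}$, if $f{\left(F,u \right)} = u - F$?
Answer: $24025$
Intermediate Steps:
$\left(f{\left(-10,2 \right)} + 143\right)^{2} = \left(\left(2 - -10\right) + 143\right)^{2} = \left(\left(2 + 10\right) + 143\right)^{2} = \left(12 + 143\right)^{2} = 155^{2} = 24025$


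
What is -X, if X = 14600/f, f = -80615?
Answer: 2920/16123 ≈ 0.18111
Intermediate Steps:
X = -2920/16123 (X = 14600/(-80615) = 14600*(-1/80615) = -2920/16123 ≈ -0.18111)
-X = -1*(-2920/16123) = 2920/16123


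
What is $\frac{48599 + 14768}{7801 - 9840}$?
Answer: $- \frac{63367}{2039} \approx -31.077$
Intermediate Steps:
$\frac{48599 + 14768}{7801 - 9840} = \frac{63367}{-2039} = 63367 \left(- \frac{1}{2039}\right) = - \frac{63367}{2039}$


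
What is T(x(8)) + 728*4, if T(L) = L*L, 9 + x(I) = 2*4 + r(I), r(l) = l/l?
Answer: 2912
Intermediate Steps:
r(l) = 1
x(I) = 0 (x(I) = -9 + (2*4 + 1) = -9 + (8 + 1) = -9 + 9 = 0)
T(L) = L**2
T(x(8)) + 728*4 = 0**2 + 728*4 = 0 + 2912 = 2912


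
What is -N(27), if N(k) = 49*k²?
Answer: -35721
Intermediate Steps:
-N(27) = -49*27² = -49*729 = -1*35721 = -35721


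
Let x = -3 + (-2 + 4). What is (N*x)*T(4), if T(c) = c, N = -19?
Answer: 76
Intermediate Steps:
x = -1 (x = -3 + 2 = -1)
(N*x)*T(4) = -19*(-1)*4 = 19*4 = 76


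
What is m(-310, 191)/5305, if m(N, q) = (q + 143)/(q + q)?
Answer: 167/1013255 ≈ 0.00016482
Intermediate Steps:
m(N, q) = (143 + q)/(2*q) (m(N, q) = (143 + q)/((2*q)) = (143 + q)*(1/(2*q)) = (143 + q)/(2*q))
m(-310, 191)/5305 = ((1/2)*(143 + 191)/191)/5305 = ((1/2)*(1/191)*334)*(1/5305) = (167/191)*(1/5305) = 167/1013255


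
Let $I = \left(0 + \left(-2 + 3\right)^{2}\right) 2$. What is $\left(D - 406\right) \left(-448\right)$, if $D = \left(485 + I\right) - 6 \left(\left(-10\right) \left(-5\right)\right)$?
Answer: $98112$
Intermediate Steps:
$I = 2$ ($I = \left(0 + 1^{2}\right) 2 = \left(0 + 1\right) 2 = 1 \cdot 2 = 2$)
$D = 187$ ($D = \left(485 + 2\right) - 6 \left(\left(-10\right) \left(-5\right)\right) = 487 - 300 = 187$)
$\left(D - 406\right) \left(-448\right) = \left(187 - 406\right) \left(-448\right) = \left(-219\right) \left(-448\right) = 98112$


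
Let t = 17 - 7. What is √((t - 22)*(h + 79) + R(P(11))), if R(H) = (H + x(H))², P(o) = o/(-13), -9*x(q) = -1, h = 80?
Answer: 4*I*√1631951/117 ≈ 43.674*I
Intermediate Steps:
t = 10
x(q) = ⅑ (x(q) = -⅑*(-1) = ⅑)
P(o) = -o/13 (P(o) = o*(-1/13) = -o/13)
R(H) = (⅑ + H)² (R(H) = (H + ⅑)² = (⅑ + H)²)
√((t - 22)*(h + 79) + R(P(11))) = √((10 - 22)*(80 + 79) + (1 + 9*(-1/13*11))²/81) = √(-12*159 + (1 + 9*(-11/13))²/81) = √(-1908 + (1 - 99/13)²/81) = √(-1908 + (-86/13)²/81) = √(-1908 + (1/81)*(7396/169)) = √(-1908 + 7396/13689) = √(-26111216/13689) = 4*I*√1631951/117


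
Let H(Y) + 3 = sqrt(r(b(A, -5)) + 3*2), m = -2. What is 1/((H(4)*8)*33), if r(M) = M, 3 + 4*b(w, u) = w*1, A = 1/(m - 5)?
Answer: -7/2332 - sqrt(1022)/13992 ≈ -0.0052865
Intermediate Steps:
A = -1/7 (A = 1/(-2 - 5) = 1/(-7) = -1/7 ≈ -0.14286)
b(w, u) = -3/4 + w/4 (b(w, u) = -3/4 + (w*1)/4 = -3/4 + w/4)
H(Y) = -3 + sqrt(1022)/14 (H(Y) = -3 + sqrt((-3/4 + (1/4)*(-1/7)) + 3*2) = -3 + sqrt((-3/4 - 1/28) + 6) = -3 + sqrt(-11/14 + 6) = -3 + sqrt(73/14) = -3 + sqrt(1022)/14)
1/((H(4)*8)*33) = 1/(((-3 + sqrt(1022)/14)*8)*33) = 1/((-24 + 4*sqrt(1022)/7)*33) = 1/(-792 + 132*sqrt(1022)/7)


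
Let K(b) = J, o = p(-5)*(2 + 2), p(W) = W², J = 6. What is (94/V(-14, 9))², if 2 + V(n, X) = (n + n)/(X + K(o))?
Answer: 497025/841 ≈ 590.99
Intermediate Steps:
o = 100 (o = (-5)²*(2 + 2) = 25*4 = 100)
K(b) = 6
V(n, X) = -2 + 2*n/(6 + X) (V(n, X) = -2 + (n + n)/(X + 6) = -2 + (2*n)/(6 + X) = -2 + 2*n/(6 + X))
(94/V(-14, 9))² = (94/((2*(-6 - 14 - 1*9)/(6 + 9))))² = (94/((2*(-6 - 14 - 9)/15)))² = (94/((2*(1/15)*(-29))))² = (94/(-58/15))² = (94*(-15/58))² = (-705/29)² = 497025/841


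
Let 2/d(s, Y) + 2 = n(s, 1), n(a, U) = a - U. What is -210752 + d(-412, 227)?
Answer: -87462082/415 ≈ -2.1075e+5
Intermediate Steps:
d(s, Y) = 2/(-3 + s) (d(s, Y) = 2/(-2 + (s - 1*1)) = 2/(-2 + (s - 1)) = 2/(-2 + (-1 + s)) = 2/(-3 + s))
-210752 + d(-412, 227) = -210752 + 2/(-3 - 412) = -210752 + 2/(-415) = -210752 + 2*(-1/415) = -210752 - 2/415 = -87462082/415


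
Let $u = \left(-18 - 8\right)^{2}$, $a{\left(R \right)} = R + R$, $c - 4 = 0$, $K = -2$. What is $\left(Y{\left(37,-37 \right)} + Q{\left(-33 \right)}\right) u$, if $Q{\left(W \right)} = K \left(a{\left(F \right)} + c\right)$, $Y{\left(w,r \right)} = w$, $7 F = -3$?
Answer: $\frac{145340}{7} \approx 20763.0$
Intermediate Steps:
$c = 4$ ($c = 4 + 0 = 4$)
$F = - \frac{3}{7}$ ($F = \frac{1}{7} \left(-3\right) = - \frac{3}{7} \approx -0.42857$)
$a{\left(R \right)} = 2 R$
$Q{\left(W \right)} = - \frac{44}{7}$ ($Q{\left(W \right)} = - 2 \left(2 \left(- \frac{3}{7}\right) + 4\right) = - 2 \left(- \frac{6}{7} + 4\right) = \left(-2\right) \frac{22}{7} = - \frac{44}{7}$)
$u = 676$ ($u = \left(-26\right)^{2} = 676$)
$\left(Y{\left(37,-37 \right)} + Q{\left(-33 \right)}\right) u = \left(37 - \frac{44}{7}\right) 676 = \frac{215}{7} \cdot 676 = \frac{145340}{7}$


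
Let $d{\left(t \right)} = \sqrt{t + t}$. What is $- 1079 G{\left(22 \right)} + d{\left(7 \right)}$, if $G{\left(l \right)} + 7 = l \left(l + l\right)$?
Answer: $-1036919 + \sqrt{14} \approx -1.0369 \cdot 10^{6}$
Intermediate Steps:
$G{\left(l \right)} = -7 + 2 l^{2}$ ($G{\left(l \right)} = -7 + l \left(l + l\right) = -7 + l 2 l = -7 + 2 l^{2}$)
$d{\left(t \right)} = \sqrt{2} \sqrt{t}$ ($d{\left(t \right)} = \sqrt{2 t} = \sqrt{2} \sqrt{t}$)
$- 1079 G{\left(22 \right)} + d{\left(7 \right)} = - 1079 \left(-7 + 2 \cdot 22^{2}\right) + \sqrt{2} \sqrt{7} = - 1079 \left(-7 + 2 \cdot 484\right) + \sqrt{14} = - 1079 \left(-7 + 968\right) + \sqrt{14} = \left(-1079\right) 961 + \sqrt{14} = -1036919 + \sqrt{14}$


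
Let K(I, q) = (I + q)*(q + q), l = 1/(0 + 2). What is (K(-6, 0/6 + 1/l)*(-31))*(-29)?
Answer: -14384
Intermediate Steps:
l = ½ (l = 1/2 = ½ ≈ 0.50000)
K(I, q) = 2*q*(I + q) (K(I, q) = (I + q)*(2*q) = 2*q*(I + q))
(K(-6, 0/6 + 1/l)*(-31))*(-29) = ((2*(0/6 + 1/(½))*(-6 + (0/6 + 1/(½))))*(-31))*(-29) = ((2*(0*(⅙) + 1*2)*(-6 + (0*(⅙) + 1*2)))*(-31))*(-29) = ((2*(0 + 2)*(-6 + (0 + 2)))*(-31))*(-29) = ((2*2*(-6 + 2))*(-31))*(-29) = ((2*2*(-4))*(-31))*(-29) = -16*(-31)*(-29) = 496*(-29) = -14384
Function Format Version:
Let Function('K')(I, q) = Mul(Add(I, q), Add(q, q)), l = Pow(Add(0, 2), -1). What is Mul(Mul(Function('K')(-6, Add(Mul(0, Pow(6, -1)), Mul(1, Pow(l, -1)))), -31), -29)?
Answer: -14384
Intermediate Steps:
l = Rational(1, 2) (l = Pow(2, -1) = Rational(1, 2) ≈ 0.50000)
Function('K')(I, q) = Mul(2, q, Add(I, q)) (Function('K')(I, q) = Mul(Add(I, q), Mul(2, q)) = Mul(2, q, Add(I, q)))
Mul(Mul(Function('K')(-6, Add(Mul(0, Pow(6, -1)), Mul(1, Pow(l, -1)))), -31), -29) = Mul(Mul(Mul(2, Add(Mul(0, Pow(6, -1)), Mul(1, Pow(Rational(1, 2), -1))), Add(-6, Add(Mul(0, Pow(6, -1)), Mul(1, Pow(Rational(1, 2), -1))))), -31), -29) = Mul(Mul(Mul(2, Add(Mul(0, Rational(1, 6)), Mul(1, 2)), Add(-6, Add(Mul(0, Rational(1, 6)), Mul(1, 2)))), -31), -29) = Mul(Mul(Mul(2, Add(0, 2), Add(-6, Add(0, 2))), -31), -29) = Mul(Mul(Mul(2, 2, Add(-6, 2)), -31), -29) = Mul(Mul(Mul(2, 2, -4), -31), -29) = Mul(Mul(-16, -31), -29) = Mul(496, -29) = -14384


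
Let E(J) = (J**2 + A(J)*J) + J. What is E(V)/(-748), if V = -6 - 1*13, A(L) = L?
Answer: -703/748 ≈ -0.93984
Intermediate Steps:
V = -19 (V = -6 - 13 = -19)
E(J) = J + 2*J**2 (E(J) = (J**2 + J*J) + J = (J**2 + J**2) + J = 2*J**2 + J = J + 2*J**2)
E(V)/(-748) = -19*(1 + 2*(-19))/(-748) = -19*(1 - 38)*(-1/748) = -19*(-37)*(-1/748) = 703*(-1/748) = -703/748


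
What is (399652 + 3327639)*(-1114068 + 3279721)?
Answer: 8072018936023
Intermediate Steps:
(399652 + 3327639)*(-1114068 + 3279721) = 3727291*2165653 = 8072018936023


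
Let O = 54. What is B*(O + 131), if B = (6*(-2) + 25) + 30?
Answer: 7955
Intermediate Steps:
B = 43 (B = (-12 + 25) + 30 = 13 + 30 = 43)
B*(O + 131) = 43*(54 + 131) = 43*185 = 7955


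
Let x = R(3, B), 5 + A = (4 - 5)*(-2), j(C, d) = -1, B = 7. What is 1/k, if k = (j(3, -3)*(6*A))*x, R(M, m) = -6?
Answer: -1/108 ≈ -0.0092593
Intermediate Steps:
A = -3 (A = -5 + (4 - 5)*(-2) = -5 - 1*(-2) = -5 + 2 = -3)
x = -6
k = -108 (k = -6*(-3)*(-6) = -1*(-18)*(-6) = 18*(-6) = -108)
1/k = 1/(-108) = -1/108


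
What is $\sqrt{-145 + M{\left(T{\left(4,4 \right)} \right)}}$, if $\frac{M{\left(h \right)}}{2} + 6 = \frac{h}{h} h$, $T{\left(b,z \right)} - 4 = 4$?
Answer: $i \sqrt{141} \approx 11.874 i$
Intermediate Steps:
$T{\left(b,z \right)} = 8$ ($T{\left(b,z \right)} = 4 + 4 = 8$)
$M{\left(h \right)} = -12 + 2 h$ ($M{\left(h \right)} = -12 + 2 \frac{h}{h} h = -12 + 2 \cdot 1 h = -12 + 2 h$)
$\sqrt{-145 + M{\left(T{\left(4,4 \right)} \right)}} = \sqrt{-145 + \left(-12 + 2 \cdot 8\right)} = \sqrt{-145 + \left(-12 + 16\right)} = \sqrt{-145 + 4} = \sqrt{-141} = i \sqrt{141}$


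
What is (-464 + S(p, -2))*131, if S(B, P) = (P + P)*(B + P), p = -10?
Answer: -54496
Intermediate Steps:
S(B, P) = 2*P*(B + P) (S(B, P) = (2*P)*(B + P) = 2*P*(B + P))
(-464 + S(p, -2))*131 = (-464 + 2*(-2)*(-10 - 2))*131 = (-464 + 2*(-2)*(-12))*131 = (-464 + 48)*131 = -416*131 = -54496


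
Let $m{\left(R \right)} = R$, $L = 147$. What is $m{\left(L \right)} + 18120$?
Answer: $18267$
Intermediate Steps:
$m{\left(L \right)} + 18120 = 147 + 18120 = 18267$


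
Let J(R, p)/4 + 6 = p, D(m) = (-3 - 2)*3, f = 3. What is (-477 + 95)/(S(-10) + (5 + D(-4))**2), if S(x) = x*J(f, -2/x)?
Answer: -191/166 ≈ -1.1506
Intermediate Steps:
D(m) = -15 (D(m) = -5*3 = -15)
J(R, p) = -24 + 4*p
S(x) = x*(-24 - 8/x) (S(x) = x*(-24 + 4*(-2/x)) = x*(-24 - 8/x))
(-477 + 95)/(S(-10) + (5 + D(-4))**2) = (-477 + 95)/((-8 - 24*(-10)) + (5 - 15)**2) = -382/((-8 + 240) + (-10)**2) = -382/(232 + 100) = -382/332 = -382*1/332 = -191/166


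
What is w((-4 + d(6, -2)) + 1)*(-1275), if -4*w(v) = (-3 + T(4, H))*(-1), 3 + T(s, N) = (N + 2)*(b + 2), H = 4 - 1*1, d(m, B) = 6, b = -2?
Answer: 3825/2 ≈ 1912.5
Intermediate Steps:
H = 3 (H = 4 - 1 = 3)
T(s, N) = -3 (T(s, N) = -3 + (N + 2)*(-2 + 2) = -3 + (2 + N)*0 = -3 + 0 = -3)
w(v) = -3/2 (w(v) = -(-3 - 3)*(-1)/4 = -(-3)*(-1)/2 = -1/4*6 = -3/2)
w((-4 + d(6, -2)) + 1)*(-1275) = -3/2*(-1275) = 3825/2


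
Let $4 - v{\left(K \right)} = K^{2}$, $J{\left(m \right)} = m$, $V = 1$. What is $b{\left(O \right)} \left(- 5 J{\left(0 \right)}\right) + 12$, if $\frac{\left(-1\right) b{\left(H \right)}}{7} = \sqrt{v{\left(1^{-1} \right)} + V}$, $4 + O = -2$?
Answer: $12$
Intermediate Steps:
$O = -6$ ($O = -4 - 2 = -6$)
$v{\left(K \right)} = 4 - K^{2}$
$b{\left(H \right)} = -14$ ($b{\left(H \right)} = - 7 \sqrt{\left(4 - \left(1^{-1}\right)^{2}\right) + 1} = - 7 \sqrt{\left(4 - 1^{2}\right) + 1} = - 7 \sqrt{\left(4 - 1\right) + 1} = - 7 \sqrt{3 + 1} = - 7 \sqrt{4} = \left(-7\right) 2 = -14$)
$b{\left(O \right)} \left(- 5 J{\left(0 \right)}\right) + 12 = - 14 \left(\left(-5\right) 0\right) + 12 = \left(-14\right) 0 + 12 = 0 + 12 = 12$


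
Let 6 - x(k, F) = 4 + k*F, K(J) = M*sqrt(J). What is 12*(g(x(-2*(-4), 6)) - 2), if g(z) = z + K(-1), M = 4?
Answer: -576 + 48*I ≈ -576.0 + 48.0*I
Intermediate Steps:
K(J) = 4*sqrt(J)
x(k, F) = 2 - F*k (x(k, F) = 6 - (4 + k*F) = 6 - (4 + F*k) = 6 + (-4 - F*k) = 2 - F*k)
g(z) = z + 4*I (g(z) = z + 4*sqrt(-1) = z + 4*I)
12*(g(x(-2*(-4), 6)) - 2) = 12*(((2 - 1*6*(-2*(-4))) + 4*I) - 2) = 12*(((2 - 1*6*8) + 4*I) - 2) = 12*(((2 - 48) + 4*I) - 2) = 12*((-46 + 4*I) - 2) = 12*(-48 + 4*I) = -576 + 48*I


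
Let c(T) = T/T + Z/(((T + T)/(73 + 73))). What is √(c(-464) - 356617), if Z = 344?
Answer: I*√1199838286/58 ≈ 597.22*I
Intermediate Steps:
c(T) = 1 + 25112/T (c(T) = T/T + 344/(((T + T)/(73 + 73))) = 1 + 344/(((2*T)/146)) = 1 + 344/(((2*T)*(1/146))) = 1 + 344/((T/73)) = 1 + 344*(73/T) = 1 + 25112/T)
√(c(-464) - 356617) = √((25112 - 464)/(-464) - 356617) = √(-1/464*24648 - 356617) = √(-3081/58 - 356617) = √(-20686867/58) = I*√1199838286/58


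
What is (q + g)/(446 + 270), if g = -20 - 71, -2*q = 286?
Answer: -117/358 ≈ -0.32682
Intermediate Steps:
q = -143 (q = -½*286 = -143)
g = -91
(q + g)/(446 + 270) = (-143 - 91)/(446 + 270) = -234/716 = -234*1/716 = -117/358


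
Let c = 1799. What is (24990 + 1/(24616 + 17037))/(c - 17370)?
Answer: -1040908471/648578863 ≈ -1.6049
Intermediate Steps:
(24990 + 1/(24616 + 17037))/(c - 17370) = (24990 + 1/(24616 + 17037))/(1799 - 17370) = (24990 + 1/41653)/(-15571) = (24990 + 1/41653)*(-1/15571) = (1040908471/41653)*(-1/15571) = -1040908471/648578863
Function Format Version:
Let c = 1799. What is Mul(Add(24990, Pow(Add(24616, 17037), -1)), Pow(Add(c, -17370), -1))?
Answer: Rational(-1040908471, 648578863) ≈ -1.6049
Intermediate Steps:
Mul(Add(24990, Pow(Add(24616, 17037), -1)), Pow(Add(c, -17370), -1)) = Mul(Add(24990, Pow(Add(24616, 17037), -1)), Pow(Add(1799, -17370), -1)) = Mul(Add(24990, Pow(41653, -1)), Pow(-15571, -1)) = Mul(Add(24990, Rational(1, 41653)), Rational(-1, 15571)) = Mul(Rational(1040908471, 41653), Rational(-1, 15571)) = Rational(-1040908471, 648578863)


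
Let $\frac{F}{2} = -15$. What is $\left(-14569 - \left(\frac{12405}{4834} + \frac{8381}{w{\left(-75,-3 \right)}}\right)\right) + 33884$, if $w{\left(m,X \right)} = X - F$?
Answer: $\frac{2480106481}{130518} \approx 19002.0$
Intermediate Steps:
$F = -30$ ($F = 2 \left(-15\right) = -30$)
$w{\left(m,X \right)} = 30 + X$ ($w{\left(m,X \right)} = X - -30 = X + 30 = 30 + X$)
$\left(-14569 - \left(\frac{12405}{4834} + \frac{8381}{w{\left(-75,-3 \right)}}\right)\right) + 33884 = \left(-14569 - \left(\frac{12405}{4834} + \frac{8381}{30 - 3}\right)\right) + 33884 = \left(-14569 - \left(\frac{12405}{4834} + \frac{8381}{27}\right)\right) + 33884 = \left(-14569 - \frac{40848689}{130518}\right) + 33884 = - \frac{1942365431}{130518} + 33884 = \frac{2480106481}{130518}$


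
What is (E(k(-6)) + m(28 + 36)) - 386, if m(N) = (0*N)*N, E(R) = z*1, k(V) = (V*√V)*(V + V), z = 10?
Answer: -376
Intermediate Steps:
k(V) = 2*V^(5/2) (k(V) = V^(3/2)*(2*V) = 2*V^(5/2))
E(R) = 10 (E(R) = 10*1 = 10)
m(N) = 0 (m(N) = 0*N = 0)
(E(k(-6)) + m(28 + 36)) - 386 = (10 + 0) - 386 = 10 - 386 = -376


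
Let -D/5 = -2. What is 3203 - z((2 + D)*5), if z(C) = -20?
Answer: 3223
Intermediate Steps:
D = 10 (D = -5*(-2) = 10)
3203 - z((2 + D)*5) = 3203 - 1*(-20) = 3203 + 20 = 3223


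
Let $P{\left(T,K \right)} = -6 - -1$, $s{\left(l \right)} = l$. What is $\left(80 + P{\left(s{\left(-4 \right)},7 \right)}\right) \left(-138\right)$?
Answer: $-10350$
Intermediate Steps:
$P{\left(T,K \right)} = -5$ ($P{\left(T,K \right)} = -6 + 1 = -5$)
$\left(80 + P{\left(s{\left(-4 \right)},7 \right)}\right) \left(-138\right) = \left(80 - 5\right) \left(-138\right) = 75 \left(-138\right) = -10350$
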